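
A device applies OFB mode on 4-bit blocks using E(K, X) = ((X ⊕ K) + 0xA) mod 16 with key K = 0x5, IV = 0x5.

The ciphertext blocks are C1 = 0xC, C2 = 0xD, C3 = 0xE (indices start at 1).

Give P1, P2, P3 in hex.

OFB decryption: S_i = E(K, S_{i−1}) with S_{0} = IV; P_i = C_i ⊕ S_i.
P1: S = E(K, 0x5) = 0xA; 0xC ⊕ 0xA = 0x6.
P2: S = E(K, 0xA) = 0x9; 0xD ⊕ 0x9 = 0x4.
P3: S = E(K, 0x9) = 0x6; 0xE ⊕ 0x6 = 0x8.

P1 = 0x6, P2 = 0x4, P3 = 0x8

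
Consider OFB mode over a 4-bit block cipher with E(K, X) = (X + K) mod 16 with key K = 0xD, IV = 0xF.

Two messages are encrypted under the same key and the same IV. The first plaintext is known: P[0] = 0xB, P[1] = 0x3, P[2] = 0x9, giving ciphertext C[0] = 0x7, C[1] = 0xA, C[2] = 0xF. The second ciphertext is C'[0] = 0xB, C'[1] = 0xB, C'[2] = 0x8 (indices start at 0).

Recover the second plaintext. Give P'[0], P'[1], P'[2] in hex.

P'[0] = 0x7, P'[1] = 0x2, P'[2] = 0xE

In OFB with a reused IV, both messages share the same keystream S_i, so C_i ⊕ C'_i = P_i ⊕ P'_i and thus P'_i = P_i ⊕ C_i ⊕ C'_i.
P'[0]: 0xB ⊕ 0x7 ⊕ 0xB = 0x7.
P'[1]: 0x3 ⊕ 0xA ⊕ 0xB = 0x2.
P'[2]: 0x9 ⊕ 0xF ⊕ 0x8 = 0xE.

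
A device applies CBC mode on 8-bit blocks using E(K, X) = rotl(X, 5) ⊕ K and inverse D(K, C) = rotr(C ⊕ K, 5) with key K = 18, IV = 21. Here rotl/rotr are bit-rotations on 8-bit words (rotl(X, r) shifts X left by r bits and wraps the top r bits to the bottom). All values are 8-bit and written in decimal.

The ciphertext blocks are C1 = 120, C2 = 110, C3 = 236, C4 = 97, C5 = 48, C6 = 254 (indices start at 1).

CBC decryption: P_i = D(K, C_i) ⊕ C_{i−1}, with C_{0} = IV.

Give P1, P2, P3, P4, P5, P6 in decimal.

P1: D(K, 120) = 83; 83 ⊕ 21 = 70.
P2: D(K, 110) = 227; 227 ⊕ 120 = 155.
P3: D(K, 236) = 247; 247 ⊕ 110 = 153.
P4: D(K, 97) = 155; 155 ⊕ 236 = 119.
P5: D(K, 48) = 17; 17 ⊕ 97 = 112.
P6: D(K, 254) = 103; 103 ⊕ 48 = 87.

P1 = 70, P2 = 155, P3 = 153, P4 = 119, P5 = 112, P6 = 87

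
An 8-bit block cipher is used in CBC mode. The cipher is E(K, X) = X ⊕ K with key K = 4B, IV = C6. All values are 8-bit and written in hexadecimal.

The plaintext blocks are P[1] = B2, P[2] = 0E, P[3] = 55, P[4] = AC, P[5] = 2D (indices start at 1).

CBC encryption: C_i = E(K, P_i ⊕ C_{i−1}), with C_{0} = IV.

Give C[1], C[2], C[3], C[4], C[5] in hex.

C[1] = 3F, C[2] = 7A, C[3] = 64, C[4] = 83, C[5] = E5

C[1]: P[1] ⊕ C6 = 74; E(K, 74) = 3F.
C[2]: P[2] ⊕ 3F = 31; E(K, 31) = 7A.
C[3]: P[3] ⊕ 7A = 2F; E(K, 2F) = 64.
C[4]: P[4] ⊕ 64 = C8; E(K, C8) = 83.
C[5]: P[5] ⊕ 83 = AE; E(K, AE) = E5.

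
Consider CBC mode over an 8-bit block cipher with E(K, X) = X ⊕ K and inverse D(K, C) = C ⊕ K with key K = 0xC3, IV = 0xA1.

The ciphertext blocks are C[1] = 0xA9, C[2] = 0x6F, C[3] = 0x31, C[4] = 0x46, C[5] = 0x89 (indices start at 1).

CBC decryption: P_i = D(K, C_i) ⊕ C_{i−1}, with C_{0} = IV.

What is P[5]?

P[5] = 0x0C

P[5]: D(K, 0x89) = 0x4A; 0x4A ⊕ 0x46 = 0x0C.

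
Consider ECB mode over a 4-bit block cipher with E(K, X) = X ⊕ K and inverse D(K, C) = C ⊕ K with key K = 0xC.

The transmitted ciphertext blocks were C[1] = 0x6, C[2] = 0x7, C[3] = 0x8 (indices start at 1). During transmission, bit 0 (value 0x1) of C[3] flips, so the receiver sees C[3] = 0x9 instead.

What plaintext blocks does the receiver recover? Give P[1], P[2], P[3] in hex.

P[1] = 0xA, P[2] = 0xB, P[3] = 0x5

ECB decryption: P_i = D(K, C_i).
Only C[3] changed, to 0x9. In ECB, a change in C_i affects only P_i. Decrypting the received ciphertext:
P[1]: D(K, 0x6) = 0xA.
P[2]: D(K, 0x7) = 0xB.
P[3]: D(K, 0x9) = 0x5.
Blocks that differ from the original plaintext: P[3].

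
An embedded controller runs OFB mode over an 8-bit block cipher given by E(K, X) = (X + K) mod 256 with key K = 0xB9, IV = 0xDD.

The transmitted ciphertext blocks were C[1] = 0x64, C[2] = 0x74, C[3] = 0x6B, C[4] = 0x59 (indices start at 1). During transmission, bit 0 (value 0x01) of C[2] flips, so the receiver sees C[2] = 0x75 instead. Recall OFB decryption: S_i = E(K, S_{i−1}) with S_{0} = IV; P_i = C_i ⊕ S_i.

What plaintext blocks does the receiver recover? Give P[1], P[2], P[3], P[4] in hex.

P[1] = 0xF2, P[2] = 0x3A, P[3] = 0x63, P[4] = 0x98

Only C[2] changed, to 0x75. In OFB, a change in C_i flips the same bit in P_i only; the keystream is unaffected. Decrypting the received ciphertext:
P[1]: S = E(K, 0xDD) = 0x96; 0x64 ⊕ 0x96 = 0xF2.
P[2]: S = E(K, 0x96) = 0x4F; 0x75 ⊕ 0x4F = 0x3A.
P[3]: S = E(K, 0x4F) = 0x08; 0x6B ⊕ 0x08 = 0x63.
P[4]: S = E(K, 0x08) = 0xC1; 0x59 ⊕ 0xC1 = 0x98.
Blocks that differ from the original plaintext: P[2].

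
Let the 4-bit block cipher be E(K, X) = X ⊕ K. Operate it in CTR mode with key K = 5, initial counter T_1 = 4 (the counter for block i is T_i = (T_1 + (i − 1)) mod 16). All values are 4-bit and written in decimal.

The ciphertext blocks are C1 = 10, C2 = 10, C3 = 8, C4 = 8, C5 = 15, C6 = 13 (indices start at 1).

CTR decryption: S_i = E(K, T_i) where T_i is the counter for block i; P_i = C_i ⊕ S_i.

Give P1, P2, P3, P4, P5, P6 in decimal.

P1: T = 4, S = E(K, T) = 1; 10 ⊕ 1 = 11.
P2: T = 5, S = E(K, T) = 0; 10 ⊕ 0 = 10.
P3: T = 6, S = E(K, T) = 3; 8 ⊕ 3 = 11.
P4: T = 7, S = E(K, T) = 2; 8 ⊕ 2 = 10.
P5: T = 8, S = E(K, T) = 13; 15 ⊕ 13 = 2.
P6: T = 9, S = E(K, T) = 12; 13 ⊕ 12 = 1.

P1 = 11, P2 = 10, P3 = 11, P4 = 10, P5 = 2, P6 = 1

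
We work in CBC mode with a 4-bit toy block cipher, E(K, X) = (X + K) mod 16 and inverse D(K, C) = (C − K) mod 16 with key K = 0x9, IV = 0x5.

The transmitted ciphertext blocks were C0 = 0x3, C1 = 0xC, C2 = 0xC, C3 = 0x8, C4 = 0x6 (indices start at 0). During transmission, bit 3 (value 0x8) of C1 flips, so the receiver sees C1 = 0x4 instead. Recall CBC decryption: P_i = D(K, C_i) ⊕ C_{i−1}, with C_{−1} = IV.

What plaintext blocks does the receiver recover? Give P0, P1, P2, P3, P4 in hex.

Only C1 changed, to 0x4. In CBC, a change in C_i garbles P_i and flips the same bit in P_{i+1}. Decrypting the received ciphertext:
P0: D(K, 0x3) = 0xA; 0xA ⊕ 0x5 = 0xF.
P1: D(K, 0x4) = 0xB; 0xB ⊕ 0x3 = 0x8.
P2: D(K, 0xC) = 0x3; 0x3 ⊕ 0x4 = 0x7.
P3: D(K, 0x8) = 0xF; 0xF ⊕ 0xC = 0x3.
P4: D(K, 0x6) = 0xD; 0xD ⊕ 0x8 = 0x5.
Blocks that differ from the original plaintext: P1, P2.

P0 = 0xF, P1 = 0x8, P2 = 0x7, P3 = 0x3, P4 = 0x5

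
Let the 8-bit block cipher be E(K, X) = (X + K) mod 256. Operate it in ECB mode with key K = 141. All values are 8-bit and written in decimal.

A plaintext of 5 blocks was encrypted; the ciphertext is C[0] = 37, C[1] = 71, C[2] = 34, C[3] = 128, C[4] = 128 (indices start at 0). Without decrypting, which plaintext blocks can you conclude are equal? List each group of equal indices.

ECB encrypts each block independently with the same key, so equal ciphertext blocks imply equal plaintext blocks.
C[3] = C[4] = 128, so P[3] = P[4].

P[3] = P[4]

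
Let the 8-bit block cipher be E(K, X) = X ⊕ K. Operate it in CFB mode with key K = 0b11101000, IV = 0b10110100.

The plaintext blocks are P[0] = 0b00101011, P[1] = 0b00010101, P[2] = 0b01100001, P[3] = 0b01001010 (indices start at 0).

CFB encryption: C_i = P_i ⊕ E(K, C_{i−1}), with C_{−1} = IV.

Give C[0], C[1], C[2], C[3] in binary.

C[0]: E(K, 0b10110100) = 0b01011100; 0b00101011 ⊕ 0b01011100 = 0b01110111.
C[1]: E(K, 0b01110111) = 0b10011111; 0b00010101 ⊕ 0b10011111 = 0b10001010.
C[2]: E(K, 0b10001010) = 0b01100010; 0b01100001 ⊕ 0b01100010 = 0b00000011.
C[3]: E(K, 0b00000011) = 0b11101011; 0b01001010 ⊕ 0b11101011 = 0b10100001.

C[0] = 0b01110111, C[1] = 0b10001010, C[2] = 0b00000011, C[3] = 0b10100001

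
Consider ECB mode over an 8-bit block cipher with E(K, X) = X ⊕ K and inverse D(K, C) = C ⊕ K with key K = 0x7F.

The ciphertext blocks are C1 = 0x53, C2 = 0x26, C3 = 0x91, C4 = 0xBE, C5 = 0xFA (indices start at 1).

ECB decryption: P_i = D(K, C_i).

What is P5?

P5 = 0x85

P5: D(K, 0xFA) = 0x85.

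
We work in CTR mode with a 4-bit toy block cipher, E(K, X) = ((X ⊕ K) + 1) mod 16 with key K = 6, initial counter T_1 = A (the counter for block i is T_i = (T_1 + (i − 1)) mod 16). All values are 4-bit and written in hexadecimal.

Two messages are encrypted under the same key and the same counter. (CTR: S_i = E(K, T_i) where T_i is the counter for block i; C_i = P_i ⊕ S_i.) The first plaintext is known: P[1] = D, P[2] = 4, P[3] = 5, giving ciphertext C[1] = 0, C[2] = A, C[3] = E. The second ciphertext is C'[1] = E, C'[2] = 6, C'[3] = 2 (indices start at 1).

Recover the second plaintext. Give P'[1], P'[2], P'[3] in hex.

P'[1] = 3, P'[2] = 8, P'[3] = 9

In CTR with a reused counter, both messages share the same keystream S_i, so C_i ⊕ C'_i = P_i ⊕ P'_i and thus P'_i = P_i ⊕ C_i ⊕ C'_i.
P'[1]: D ⊕ 0 ⊕ E = 3.
P'[2]: 4 ⊕ A ⊕ 6 = 8.
P'[3]: 5 ⊕ E ⊕ 2 = 9.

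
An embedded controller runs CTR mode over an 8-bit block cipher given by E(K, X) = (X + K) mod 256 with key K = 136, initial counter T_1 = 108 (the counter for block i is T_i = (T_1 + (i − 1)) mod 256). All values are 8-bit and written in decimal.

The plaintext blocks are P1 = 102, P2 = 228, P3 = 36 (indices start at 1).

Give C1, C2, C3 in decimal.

CTR encryption: S_i = E(K, T_i) where T_i is the counter for block i; C_i = P_i ⊕ S_i.
C1: T = 108, S = E(K, T) = 244; 102 ⊕ 244 = 146.
C2: T = 109, S = E(K, T) = 245; 228 ⊕ 245 = 17.
C3: T = 110, S = E(K, T) = 246; 36 ⊕ 246 = 210.

C1 = 146, C2 = 17, C3 = 210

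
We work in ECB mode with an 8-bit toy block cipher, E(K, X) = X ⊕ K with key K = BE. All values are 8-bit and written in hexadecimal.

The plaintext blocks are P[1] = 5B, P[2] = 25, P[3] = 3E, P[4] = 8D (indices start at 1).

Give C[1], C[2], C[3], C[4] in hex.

ECB encryption: C_i = E(K, P_i).
C[1]: E(K, 5B) = E5.
C[2]: E(K, 25) = 9B.
C[3]: E(K, 3E) = 80.
C[4]: E(K, 8D) = 33.

C[1] = E5, C[2] = 9B, C[3] = 80, C[4] = 33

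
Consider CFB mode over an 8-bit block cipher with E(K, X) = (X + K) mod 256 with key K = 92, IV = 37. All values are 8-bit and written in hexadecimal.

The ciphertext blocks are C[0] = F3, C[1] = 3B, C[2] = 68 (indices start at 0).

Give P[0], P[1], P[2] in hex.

CFB decryption: P_i = C_i ⊕ E(K, C_{i−1}), with C_{−1} = IV.
P[0]: E(K, 37) = C9; F3 ⊕ C9 = 3A.
P[1]: E(K, F3) = 85; 3B ⊕ 85 = BE.
P[2]: E(K, 3B) = CD; 68 ⊕ CD = A5.

P[0] = 3A, P[1] = BE, P[2] = A5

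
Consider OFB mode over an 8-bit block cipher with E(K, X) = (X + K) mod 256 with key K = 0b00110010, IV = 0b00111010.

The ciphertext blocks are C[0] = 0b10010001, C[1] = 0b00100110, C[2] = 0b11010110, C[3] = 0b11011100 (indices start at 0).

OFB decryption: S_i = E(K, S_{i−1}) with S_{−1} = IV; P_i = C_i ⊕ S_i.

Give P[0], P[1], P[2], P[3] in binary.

P[0] = 0b11111101, P[1] = 0b10111000, P[2] = 0b00000110, P[3] = 0b11011110

P[0]: S = E(K, 0b00111010) = 0b01101100; 0b10010001 ⊕ 0b01101100 = 0b11111101.
P[1]: S = E(K, 0b01101100) = 0b10011110; 0b00100110 ⊕ 0b10011110 = 0b10111000.
P[2]: S = E(K, 0b10011110) = 0b11010000; 0b11010110 ⊕ 0b11010000 = 0b00000110.
P[3]: S = E(K, 0b11010000) = 0b00000010; 0b11011100 ⊕ 0b00000010 = 0b11011110.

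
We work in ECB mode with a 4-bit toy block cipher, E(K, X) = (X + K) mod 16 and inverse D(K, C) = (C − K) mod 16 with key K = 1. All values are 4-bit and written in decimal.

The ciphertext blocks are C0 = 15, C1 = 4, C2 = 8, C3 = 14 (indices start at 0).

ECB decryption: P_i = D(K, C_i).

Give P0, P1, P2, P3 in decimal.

P0: D(K, 15) = 14.
P1: D(K, 4) = 3.
P2: D(K, 8) = 7.
P3: D(K, 14) = 13.

P0 = 14, P1 = 3, P2 = 7, P3 = 13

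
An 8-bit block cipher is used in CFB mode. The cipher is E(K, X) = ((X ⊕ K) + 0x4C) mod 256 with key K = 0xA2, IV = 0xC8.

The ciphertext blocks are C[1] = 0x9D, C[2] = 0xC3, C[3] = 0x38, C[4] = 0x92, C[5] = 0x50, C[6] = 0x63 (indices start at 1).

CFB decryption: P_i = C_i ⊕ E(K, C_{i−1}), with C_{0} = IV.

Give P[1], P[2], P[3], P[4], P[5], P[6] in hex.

P[1]: E(K, 0xC8) = 0xB6; 0x9D ⊕ 0xB6 = 0x2B.
P[2]: E(K, 0x9D) = 0x8B; 0xC3 ⊕ 0x8B = 0x48.
P[3]: E(K, 0xC3) = 0xAD; 0x38 ⊕ 0xAD = 0x95.
P[4]: E(K, 0x38) = 0xE6; 0x92 ⊕ 0xE6 = 0x74.
P[5]: E(K, 0x92) = 0x7C; 0x50 ⊕ 0x7C = 0x2C.
P[6]: E(K, 0x50) = 0x3E; 0x63 ⊕ 0x3E = 0x5D.

P[1] = 0x2B, P[2] = 0x48, P[3] = 0x95, P[4] = 0x74, P[5] = 0x2C, P[6] = 0x5D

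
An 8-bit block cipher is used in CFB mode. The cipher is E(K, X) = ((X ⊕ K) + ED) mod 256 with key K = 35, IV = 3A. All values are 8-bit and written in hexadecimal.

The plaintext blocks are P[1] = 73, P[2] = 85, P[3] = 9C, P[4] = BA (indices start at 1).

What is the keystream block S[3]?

CFB encryption: C_i = P_i ⊕ E(K, C_{i−1}), with C_{0} = IV.
C[1]: E(K, 3A) = FC; 73 ⊕ FC = 8F.
C[2]: E(K, 8F) = A7; 85 ⊕ A7 = 22.
C[3]: E(K, 22) = 04; 9C ⊕ 04 = 98.
So S[3] = 04.

04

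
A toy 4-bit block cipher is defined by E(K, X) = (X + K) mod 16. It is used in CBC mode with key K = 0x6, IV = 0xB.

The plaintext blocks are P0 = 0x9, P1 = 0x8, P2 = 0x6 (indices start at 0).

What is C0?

C0 = 0x8

CBC encryption: C_i = E(K, P_i ⊕ C_{i−1}), with C_{−1} = IV.
C0: P0 ⊕ 0xB = 0x2; E(K, 0x2) = 0x8.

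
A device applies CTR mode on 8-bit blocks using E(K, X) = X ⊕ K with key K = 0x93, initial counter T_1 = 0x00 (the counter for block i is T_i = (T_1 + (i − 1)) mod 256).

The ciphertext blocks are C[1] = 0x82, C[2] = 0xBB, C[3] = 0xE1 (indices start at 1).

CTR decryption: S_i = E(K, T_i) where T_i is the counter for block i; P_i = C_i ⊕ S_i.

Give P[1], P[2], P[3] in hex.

P[1]: T = 0x00, S = E(K, T) = 0x93; 0x82 ⊕ 0x93 = 0x11.
P[2]: T = 0x01, S = E(K, T) = 0x92; 0xBB ⊕ 0x92 = 0x29.
P[3]: T = 0x02, S = E(K, T) = 0x91; 0xE1 ⊕ 0x91 = 0x70.

P[1] = 0x11, P[2] = 0x29, P[3] = 0x70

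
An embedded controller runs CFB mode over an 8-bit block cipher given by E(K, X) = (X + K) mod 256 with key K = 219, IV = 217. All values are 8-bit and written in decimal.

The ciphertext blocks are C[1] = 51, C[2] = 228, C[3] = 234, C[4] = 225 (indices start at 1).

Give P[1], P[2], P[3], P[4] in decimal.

CFB decryption: P_i = C_i ⊕ E(K, C_{i−1}), with C_{0} = IV.
P[1]: E(K, 217) = 180; 51 ⊕ 180 = 135.
P[2]: E(K, 51) = 14; 228 ⊕ 14 = 234.
P[3]: E(K, 228) = 191; 234 ⊕ 191 = 85.
P[4]: E(K, 234) = 197; 225 ⊕ 197 = 36.

P[1] = 135, P[2] = 234, P[3] = 85, P[4] = 36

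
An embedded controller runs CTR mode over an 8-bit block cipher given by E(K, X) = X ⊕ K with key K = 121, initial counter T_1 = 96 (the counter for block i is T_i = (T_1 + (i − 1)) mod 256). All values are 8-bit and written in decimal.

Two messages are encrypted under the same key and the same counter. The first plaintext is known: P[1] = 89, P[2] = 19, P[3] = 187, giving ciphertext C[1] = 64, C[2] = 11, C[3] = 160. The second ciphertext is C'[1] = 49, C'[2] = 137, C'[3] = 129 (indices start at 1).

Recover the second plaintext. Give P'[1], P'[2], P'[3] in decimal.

P'[1] = 40, P'[2] = 145, P'[3] = 154

In CTR with a reused counter, both messages share the same keystream S_i, so C_i ⊕ C'_i = P_i ⊕ P'_i and thus P'_i = P_i ⊕ C_i ⊕ C'_i.
P'[1]: 89 ⊕ 64 ⊕ 49 = 40.
P'[2]: 19 ⊕ 11 ⊕ 137 = 145.
P'[3]: 187 ⊕ 160 ⊕ 129 = 154.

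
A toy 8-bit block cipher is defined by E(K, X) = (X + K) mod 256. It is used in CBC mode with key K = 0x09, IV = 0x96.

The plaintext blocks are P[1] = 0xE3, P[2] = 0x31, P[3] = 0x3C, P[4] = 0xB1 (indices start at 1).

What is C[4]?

CBC encryption: C_i = E(K, P_i ⊕ C_{i−1}), with C_{0} = IV.
C[1]: P[1] ⊕ 0x96 = 0x75; E(K, 0x75) = 0x7E.
C[2]: P[2] ⊕ 0x7E = 0x4F; E(K, 0x4F) = 0x58.
C[3]: P[3] ⊕ 0x58 = 0x64; E(K, 0x64) = 0x6D.
C[4]: P[4] ⊕ 0x6D = 0xDC; E(K, 0xDC) = 0xE5.

C[4] = 0xE5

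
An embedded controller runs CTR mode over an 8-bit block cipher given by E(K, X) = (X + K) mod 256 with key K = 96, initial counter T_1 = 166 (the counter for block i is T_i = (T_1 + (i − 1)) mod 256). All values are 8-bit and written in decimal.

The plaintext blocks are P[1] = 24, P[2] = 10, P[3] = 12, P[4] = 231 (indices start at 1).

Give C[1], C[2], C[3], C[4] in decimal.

CTR encryption: S_i = E(K, T_i) where T_i is the counter for block i; C_i = P_i ⊕ S_i.
C[1]: T = 166, S = E(K, T) = 6; 24 ⊕ 6 = 30.
C[2]: T = 167, S = E(K, T) = 7; 10 ⊕ 7 = 13.
C[3]: T = 168, S = E(K, T) = 8; 12 ⊕ 8 = 4.
C[4]: T = 169, S = E(K, T) = 9; 231 ⊕ 9 = 238.

C[1] = 30, C[2] = 13, C[3] = 4, C[4] = 238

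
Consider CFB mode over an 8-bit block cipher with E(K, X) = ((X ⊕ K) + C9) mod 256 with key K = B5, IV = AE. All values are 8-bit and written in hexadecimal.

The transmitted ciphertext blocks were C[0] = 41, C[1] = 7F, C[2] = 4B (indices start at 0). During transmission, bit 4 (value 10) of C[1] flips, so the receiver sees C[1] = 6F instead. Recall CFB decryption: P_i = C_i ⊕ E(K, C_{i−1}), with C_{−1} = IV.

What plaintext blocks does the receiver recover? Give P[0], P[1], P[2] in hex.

P[0] = A5, P[1] = D2, P[2] = E8

Only C[1] changed, to 6F. In CFB, a change in C_i flips the same bit in P_i and garbles P_{i+1}. Decrypting the received ciphertext:
P[0]: E(K, AE) = E4; 41 ⊕ E4 = A5.
P[1]: E(K, 41) = BD; 6F ⊕ BD = D2.
P[2]: E(K, 6F) = A3; 4B ⊕ A3 = E8.
Blocks that differ from the original plaintext: P[1], P[2].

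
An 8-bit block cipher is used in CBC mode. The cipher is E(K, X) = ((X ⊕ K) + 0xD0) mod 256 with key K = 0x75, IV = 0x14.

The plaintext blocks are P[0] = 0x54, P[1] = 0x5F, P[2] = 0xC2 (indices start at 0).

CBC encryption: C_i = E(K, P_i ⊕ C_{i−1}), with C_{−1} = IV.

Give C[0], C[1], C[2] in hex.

C[0] = 0x05, C[1] = 0xFF, C[2] = 0x18

C[0]: P[0] ⊕ 0x14 = 0x40; E(K, 0x40) = 0x05.
C[1]: P[1] ⊕ 0x05 = 0x5A; E(K, 0x5A) = 0xFF.
C[2]: P[2] ⊕ 0xFF = 0x3D; E(K, 0x3D) = 0x18.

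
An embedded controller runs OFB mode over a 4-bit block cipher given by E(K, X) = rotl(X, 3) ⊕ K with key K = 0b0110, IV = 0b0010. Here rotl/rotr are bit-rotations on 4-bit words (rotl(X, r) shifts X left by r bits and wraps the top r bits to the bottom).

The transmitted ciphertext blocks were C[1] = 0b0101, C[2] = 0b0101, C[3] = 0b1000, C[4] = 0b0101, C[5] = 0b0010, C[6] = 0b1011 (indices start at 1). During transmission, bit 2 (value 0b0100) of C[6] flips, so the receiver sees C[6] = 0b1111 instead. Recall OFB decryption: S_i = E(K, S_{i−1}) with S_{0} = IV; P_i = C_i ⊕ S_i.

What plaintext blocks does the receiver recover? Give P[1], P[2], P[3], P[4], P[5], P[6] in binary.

Only C[6] changed, to 0b1111. In OFB, a change in C_i flips the same bit in P_i only; the keystream is unaffected. Decrypting the received ciphertext:
P[1]: S = E(K, 0b0010) = 0b0111; 0b0101 ⊕ 0b0111 = 0b0010.
P[2]: S = E(K, 0b0111) = 0b1101; 0b0101 ⊕ 0b1101 = 0b1000.
P[3]: S = E(K, 0b1101) = 0b1000; 0b1000 ⊕ 0b1000 = 0b0000.
P[4]: S = E(K, 0b1000) = 0b0010; 0b0101 ⊕ 0b0010 = 0b0111.
P[5]: S = E(K, 0b0010) = 0b0111; 0b0010 ⊕ 0b0111 = 0b0101.
P[6]: S = E(K, 0b0111) = 0b1101; 0b1111 ⊕ 0b1101 = 0b0010.
Blocks that differ from the original plaintext: P[6].

P[1] = 0b0010, P[2] = 0b1000, P[3] = 0b0000, P[4] = 0b0111, P[5] = 0b0101, P[6] = 0b0010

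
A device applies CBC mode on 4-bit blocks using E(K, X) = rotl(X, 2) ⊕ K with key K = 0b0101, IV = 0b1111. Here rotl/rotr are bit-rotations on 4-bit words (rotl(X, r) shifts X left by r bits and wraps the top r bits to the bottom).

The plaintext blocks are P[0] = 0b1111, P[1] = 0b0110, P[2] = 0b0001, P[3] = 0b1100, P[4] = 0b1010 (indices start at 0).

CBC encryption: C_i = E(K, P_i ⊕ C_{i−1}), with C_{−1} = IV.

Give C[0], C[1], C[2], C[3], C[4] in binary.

C[0] = 0b0101, C[1] = 0b1001, C[2] = 0b0111, C[3] = 0b1011, C[4] = 0b0001

C[0]: P[0] ⊕ 0b1111 = 0b0000; E(K, 0b0000) = 0b0101.
C[1]: P[1] ⊕ 0b0101 = 0b0011; E(K, 0b0011) = 0b1001.
C[2]: P[2] ⊕ 0b1001 = 0b1000; E(K, 0b1000) = 0b0111.
C[3]: P[3] ⊕ 0b0111 = 0b1011; E(K, 0b1011) = 0b1011.
C[4]: P[4] ⊕ 0b1011 = 0b0001; E(K, 0b0001) = 0b0001.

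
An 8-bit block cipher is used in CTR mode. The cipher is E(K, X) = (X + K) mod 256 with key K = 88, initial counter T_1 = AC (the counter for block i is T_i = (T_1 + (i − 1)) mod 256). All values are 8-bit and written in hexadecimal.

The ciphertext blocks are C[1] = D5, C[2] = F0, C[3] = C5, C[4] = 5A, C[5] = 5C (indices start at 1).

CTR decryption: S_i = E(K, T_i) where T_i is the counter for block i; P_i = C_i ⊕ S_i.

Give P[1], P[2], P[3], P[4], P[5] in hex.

P[1] = E1, P[2] = C5, P[3] = F3, P[4] = 6D, P[5] = 64

P[1]: T = AC, S = E(K, T) = 34; D5 ⊕ 34 = E1.
P[2]: T = AD, S = E(K, T) = 35; F0 ⊕ 35 = C5.
P[3]: T = AE, S = E(K, T) = 36; C5 ⊕ 36 = F3.
P[4]: T = AF, S = E(K, T) = 37; 5A ⊕ 37 = 6D.
P[5]: T = B0, S = E(K, T) = 38; 5C ⊕ 38 = 64.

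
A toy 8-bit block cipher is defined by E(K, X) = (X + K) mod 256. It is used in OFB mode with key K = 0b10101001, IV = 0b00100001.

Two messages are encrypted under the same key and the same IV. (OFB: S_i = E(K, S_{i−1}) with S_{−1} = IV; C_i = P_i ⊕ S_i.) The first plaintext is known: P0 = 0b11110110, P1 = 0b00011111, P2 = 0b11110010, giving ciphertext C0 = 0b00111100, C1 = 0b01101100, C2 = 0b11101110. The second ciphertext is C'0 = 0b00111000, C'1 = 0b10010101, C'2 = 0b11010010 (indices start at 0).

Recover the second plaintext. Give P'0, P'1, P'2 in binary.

P'0 = 0b11110010, P'1 = 0b11100110, P'2 = 0b11001110

In OFB with a reused IV, both messages share the same keystream S_i, so C_i ⊕ C'_i = P_i ⊕ P'_i and thus P'_i = P_i ⊕ C_i ⊕ C'_i.
P'0: 0b11110110 ⊕ 0b00111100 ⊕ 0b00111000 = 0b11110010.
P'1: 0b00011111 ⊕ 0b01101100 ⊕ 0b10010101 = 0b11100110.
P'2: 0b11110010 ⊕ 0b11101110 ⊕ 0b11010010 = 0b11001110.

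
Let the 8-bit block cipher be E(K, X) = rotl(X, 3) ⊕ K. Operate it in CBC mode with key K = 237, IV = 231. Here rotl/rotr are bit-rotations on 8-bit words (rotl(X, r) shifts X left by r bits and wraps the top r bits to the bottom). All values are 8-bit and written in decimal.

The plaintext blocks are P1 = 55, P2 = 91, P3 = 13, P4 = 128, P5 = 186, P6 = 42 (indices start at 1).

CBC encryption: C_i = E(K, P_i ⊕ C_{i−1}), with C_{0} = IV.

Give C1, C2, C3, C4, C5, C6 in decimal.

C1 = 107, C2 = 108, C3 = 230, C4 = 222, C5 = 206, C6 = 202

C1: P1 ⊕ 231 = 208; E(K, 208) = 107.
C2: P2 ⊕ 107 = 48; E(K, 48) = 108.
C3: P3 ⊕ 108 = 97; E(K, 97) = 230.
C4: P4 ⊕ 230 = 102; E(K, 102) = 222.
C5: P5 ⊕ 222 = 100; E(K, 100) = 206.
C6: P6 ⊕ 206 = 228; E(K, 228) = 202.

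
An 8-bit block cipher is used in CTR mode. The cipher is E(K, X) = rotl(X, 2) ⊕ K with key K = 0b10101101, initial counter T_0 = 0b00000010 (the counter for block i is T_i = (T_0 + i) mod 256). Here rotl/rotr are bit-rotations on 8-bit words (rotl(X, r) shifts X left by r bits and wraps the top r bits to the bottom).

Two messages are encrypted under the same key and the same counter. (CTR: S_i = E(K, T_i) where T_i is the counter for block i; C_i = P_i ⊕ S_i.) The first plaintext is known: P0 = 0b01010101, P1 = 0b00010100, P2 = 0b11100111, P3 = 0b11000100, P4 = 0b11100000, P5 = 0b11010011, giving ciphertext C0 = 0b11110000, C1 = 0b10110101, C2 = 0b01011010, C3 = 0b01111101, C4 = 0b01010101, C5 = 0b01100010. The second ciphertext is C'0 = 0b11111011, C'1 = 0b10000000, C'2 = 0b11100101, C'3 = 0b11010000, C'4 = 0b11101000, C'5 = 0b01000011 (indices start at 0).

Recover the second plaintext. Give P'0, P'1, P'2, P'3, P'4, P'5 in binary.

In CTR with a reused counter, both messages share the same keystream S_i, so C_i ⊕ C'_i = P_i ⊕ P'_i and thus P'_i = P_i ⊕ C_i ⊕ C'_i.
P'0: 0b01010101 ⊕ 0b11110000 ⊕ 0b11111011 = 0b01011110.
P'1: 0b00010100 ⊕ 0b10110101 ⊕ 0b10000000 = 0b00100001.
P'2: 0b11100111 ⊕ 0b01011010 ⊕ 0b11100101 = 0b01011000.
P'3: 0b11000100 ⊕ 0b01111101 ⊕ 0b11010000 = 0b01101001.
P'4: 0b11100000 ⊕ 0b01010101 ⊕ 0b11101000 = 0b01011101.
P'5: 0b11010011 ⊕ 0b01100010 ⊕ 0b01000011 = 0b11110010.

P'0 = 0b01011110, P'1 = 0b00100001, P'2 = 0b01011000, P'3 = 0b01101001, P'4 = 0b01011101, P'5 = 0b11110010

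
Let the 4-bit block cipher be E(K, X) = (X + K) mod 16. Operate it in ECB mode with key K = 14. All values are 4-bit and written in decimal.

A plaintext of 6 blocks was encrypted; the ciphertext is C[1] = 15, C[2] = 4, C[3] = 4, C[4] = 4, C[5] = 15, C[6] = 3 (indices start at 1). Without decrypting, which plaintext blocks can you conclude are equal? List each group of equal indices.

P[1] = P[5]; P[2] = P[3] = P[4]

ECB encrypts each block independently with the same key, so equal ciphertext blocks imply equal plaintext blocks.
C[1] = C[5] = 15, so P[1] = P[5].
C[2] = C[3] = C[4] = 4, so P[2] = P[3] = P[4].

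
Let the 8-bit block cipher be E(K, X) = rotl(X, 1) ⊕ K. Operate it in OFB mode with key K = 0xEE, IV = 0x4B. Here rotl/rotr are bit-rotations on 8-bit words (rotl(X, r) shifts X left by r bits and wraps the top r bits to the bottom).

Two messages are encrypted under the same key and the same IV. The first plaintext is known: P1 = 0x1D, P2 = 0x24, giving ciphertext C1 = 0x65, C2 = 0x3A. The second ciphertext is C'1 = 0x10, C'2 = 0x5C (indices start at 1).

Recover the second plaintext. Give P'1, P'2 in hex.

In OFB with a reused IV, both messages share the same keystream S_i, so C_i ⊕ C'_i = P_i ⊕ P'_i and thus P'_i = P_i ⊕ C_i ⊕ C'_i.
P'1: 0x1D ⊕ 0x65 ⊕ 0x10 = 0x68.
P'2: 0x24 ⊕ 0x3A ⊕ 0x5C = 0x42.

P'1 = 0x68, P'2 = 0x42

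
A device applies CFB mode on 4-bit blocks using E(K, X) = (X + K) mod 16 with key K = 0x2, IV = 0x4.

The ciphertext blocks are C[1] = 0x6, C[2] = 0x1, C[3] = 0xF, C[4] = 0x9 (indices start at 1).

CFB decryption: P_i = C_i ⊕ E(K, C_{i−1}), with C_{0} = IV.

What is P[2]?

P[2]: E(K, 0x6) = 0x8; 0x1 ⊕ 0x8 = 0x9.

P[2] = 0x9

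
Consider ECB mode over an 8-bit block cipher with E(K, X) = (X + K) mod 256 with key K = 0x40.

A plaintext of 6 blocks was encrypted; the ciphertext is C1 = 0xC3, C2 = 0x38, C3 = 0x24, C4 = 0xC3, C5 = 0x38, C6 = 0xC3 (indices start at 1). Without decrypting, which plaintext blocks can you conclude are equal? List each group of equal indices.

ECB encrypts each block independently with the same key, so equal ciphertext blocks imply equal plaintext blocks.
C1 = C4 = C6 = 0xC3, so P1 = P4 = P6.
C2 = C5 = 0x38, so P2 = P5.

P1 = P4 = P6; P2 = P5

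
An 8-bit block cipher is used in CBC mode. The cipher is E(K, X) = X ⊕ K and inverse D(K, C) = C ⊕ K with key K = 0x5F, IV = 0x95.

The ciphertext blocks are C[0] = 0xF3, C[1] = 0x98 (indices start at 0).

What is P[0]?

P[0] = 0x39

CBC decryption: P_i = D(K, C_i) ⊕ C_{i−1}, with C_{−1} = IV.
P[0]: D(K, 0xF3) = 0xAC; 0xAC ⊕ 0x95 = 0x39.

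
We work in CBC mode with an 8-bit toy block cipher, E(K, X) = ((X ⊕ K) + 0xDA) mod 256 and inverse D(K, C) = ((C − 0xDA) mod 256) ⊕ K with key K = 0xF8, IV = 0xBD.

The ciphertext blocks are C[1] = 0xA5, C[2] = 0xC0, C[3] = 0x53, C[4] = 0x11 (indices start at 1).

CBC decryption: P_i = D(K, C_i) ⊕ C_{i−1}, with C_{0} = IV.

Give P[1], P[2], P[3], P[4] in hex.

P[1]: D(K, 0xA5) = 0x33; 0x33 ⊕ 0xBD = 0x8E.
P[2]: D(K, 0xC0) = 0x1E; 0x1E ⊕ 0xA5 = 0xBB.
P[3]: D(K, 0x53) = 0x81; 0x81 ⊕ 0xC0 = 0x41.
P[4]: D(K, 0x11) = 0xCF; 0xCF ⊕ 0x53 = 0x9C.

P[1] = 0x8E, P[2] = 0xBB, P[3] = 0x41, P[4] = 0x9C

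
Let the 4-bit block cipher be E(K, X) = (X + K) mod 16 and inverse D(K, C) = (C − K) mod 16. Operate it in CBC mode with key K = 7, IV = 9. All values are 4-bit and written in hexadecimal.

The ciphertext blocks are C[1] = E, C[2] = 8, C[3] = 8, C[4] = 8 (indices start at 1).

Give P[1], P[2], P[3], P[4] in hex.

P[1] = E, P[2] = F, P[3] = 9, P[4] = 9

CBC decryption: P_i = D(K, C_i) ⊕ C_{i−1}, with C_{0} = IV.
P[1]: D(K, E) = 7; 7 ⊕ 9 = E.
P[2]: D(K, 8) = 1; 1 ⊕ E = F.
P[3]: D(K, 8) = 1; 1 ⊕ 8 = 9.
P[4]: D(K, 8) = 1; 1 ⊕ 8 = 9.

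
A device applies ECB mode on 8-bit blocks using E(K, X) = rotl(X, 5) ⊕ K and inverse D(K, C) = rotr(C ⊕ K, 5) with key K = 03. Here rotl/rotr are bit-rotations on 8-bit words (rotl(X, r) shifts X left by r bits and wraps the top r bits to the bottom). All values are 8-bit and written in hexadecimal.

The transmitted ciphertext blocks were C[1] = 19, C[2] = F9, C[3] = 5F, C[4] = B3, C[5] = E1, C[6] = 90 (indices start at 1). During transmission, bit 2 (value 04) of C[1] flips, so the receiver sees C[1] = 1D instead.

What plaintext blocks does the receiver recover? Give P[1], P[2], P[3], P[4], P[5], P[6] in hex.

ECB decryption: P_i = D(K, C_i).
Only C[1] changed, to 1D. In ECB, a change in C_i affects only P_i. Decrypting the received ciphertext:
P[1]: D(K, 1D) = F0.
P[2]: D(K, F9) = D7.
P[3]: D(K, 5F) = E2.
P[4]: D(K, B3) = 85.
P[5]: D(K, E1) = 17.
P[6]: D(K, 90) = 9C.
Blocks that differ from the original plaintext: P[1].

P[1] = F0, P[2] = D7, P[3] = E2, P[4] = 85, P[5] = 17, P[6] = 9C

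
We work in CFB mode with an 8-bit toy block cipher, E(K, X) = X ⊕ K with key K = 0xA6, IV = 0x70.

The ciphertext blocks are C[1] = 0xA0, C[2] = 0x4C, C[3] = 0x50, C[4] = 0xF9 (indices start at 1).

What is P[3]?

P[3] = 0xBA

CFB decryption: P_i = C_i ⊕ E(K, C_{i−1}), with C_{0} = IV.
P[3]: E(K, 0x4C) = 0xEA; 0x50 ⊕ 0xEA = 0xBA.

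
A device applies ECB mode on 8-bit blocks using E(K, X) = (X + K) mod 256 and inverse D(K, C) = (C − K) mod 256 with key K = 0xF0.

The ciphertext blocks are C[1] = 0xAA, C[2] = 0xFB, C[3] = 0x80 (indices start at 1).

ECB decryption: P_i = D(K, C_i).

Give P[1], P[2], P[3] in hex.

P[1]: D(K, 0xAA) = 0xBA.
P[2]: D(K, 0xFB) = 0x0B.
P[3]: D(K, 0x80) = 0x90.

P[1] = 0xBA, P[2] = 0x0B, P[3] = 0x90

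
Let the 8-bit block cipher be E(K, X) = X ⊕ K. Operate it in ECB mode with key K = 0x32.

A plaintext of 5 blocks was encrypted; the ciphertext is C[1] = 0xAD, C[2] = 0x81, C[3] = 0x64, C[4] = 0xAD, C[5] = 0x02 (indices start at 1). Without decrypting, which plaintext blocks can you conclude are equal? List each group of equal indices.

P[1] = P[4]

ECB encrypts each block independently with the same key, so equal ciphertext blocks imply equal plaintext blocks.
C[1] = C[4] = 0xAD, so P[1] = P[4].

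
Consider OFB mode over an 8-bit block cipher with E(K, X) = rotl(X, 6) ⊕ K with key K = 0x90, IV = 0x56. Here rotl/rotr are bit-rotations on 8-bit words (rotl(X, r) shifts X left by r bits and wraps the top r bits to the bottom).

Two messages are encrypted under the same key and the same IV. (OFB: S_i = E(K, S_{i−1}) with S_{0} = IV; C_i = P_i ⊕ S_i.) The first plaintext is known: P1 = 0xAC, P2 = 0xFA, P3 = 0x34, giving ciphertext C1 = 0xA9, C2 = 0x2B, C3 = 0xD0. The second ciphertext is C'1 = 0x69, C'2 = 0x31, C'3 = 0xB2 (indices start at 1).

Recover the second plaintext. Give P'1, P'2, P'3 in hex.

P'1 = 0x6C, P'2 = 0xE0, P'3 = 0x56

In OFB with a reused IV, both messages share the same keystream S_i, so C_i ⊕ C'_i = P_i ⊕ P'_i and thus P'_i = P_i ⊕ C_i ⊕ C'_i.
P'1: 0xAC ⊕ 0xA9 ⊕ 0x69 = 0x6C.
P'2: 0xFA ⊕ 0x2B ⊕ 0x31 = 0xE0.
P'3: 0x34 ⊕ 0xD0 ⊕ 0xB2 = 0x56.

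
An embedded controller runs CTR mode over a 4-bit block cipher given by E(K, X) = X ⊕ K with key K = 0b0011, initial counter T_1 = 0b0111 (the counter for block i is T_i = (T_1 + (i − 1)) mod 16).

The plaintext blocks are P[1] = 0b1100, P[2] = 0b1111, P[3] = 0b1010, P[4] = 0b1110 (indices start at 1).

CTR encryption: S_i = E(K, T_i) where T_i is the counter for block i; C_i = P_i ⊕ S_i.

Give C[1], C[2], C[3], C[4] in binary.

C[1]: T = 0b0111, S = E(K, T) = 0b0100; 0b1100 ⊕ 0b0100 = 0b1000.
C[2]: T = 0b1000, S = E(K, T) = 0b1011; 0b1111 ⊕ 0b1011 = 0b0100.
C[3]: T = 0b1001, S = E(K, T) = 0b1010; 0b1010 ⊕ 0b1010 = 0b0000.
C[4]: T = 0b1010, S = E(K, T) = 0b1001; 0b1110 ⊕ 0b1001 = 0b0111.

C[1] = 0b1000, C[2] = 0b0100, C[3] = 0b0000, C[4] = 0b0111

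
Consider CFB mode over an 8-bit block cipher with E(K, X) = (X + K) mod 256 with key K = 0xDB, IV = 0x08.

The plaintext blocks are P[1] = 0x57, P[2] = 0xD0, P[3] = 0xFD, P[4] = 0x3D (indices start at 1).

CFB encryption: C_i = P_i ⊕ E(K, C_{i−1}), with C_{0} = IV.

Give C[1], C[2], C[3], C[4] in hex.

C[1]: E(K, 0x08) = 0xE3; 0x57 ⊕ 0xE3 = 0xB4.
C[2]: E(K, 0xB4) = 0x8F; 0xD0 ⊕ 0x8F = 0x5F.
C[3]: E(K, 0x5F) = 0x3A; 0xFD ⊕ 0x3A = 0xC7.
C[4]: E(K, 0xC7) = 0xA2; 0x3D ⊕ 0xA2 = 0x9F.

C[1] = 0xB4, C[2] = 0x5F, C[3] = 0xC7, C[4] = 0x9F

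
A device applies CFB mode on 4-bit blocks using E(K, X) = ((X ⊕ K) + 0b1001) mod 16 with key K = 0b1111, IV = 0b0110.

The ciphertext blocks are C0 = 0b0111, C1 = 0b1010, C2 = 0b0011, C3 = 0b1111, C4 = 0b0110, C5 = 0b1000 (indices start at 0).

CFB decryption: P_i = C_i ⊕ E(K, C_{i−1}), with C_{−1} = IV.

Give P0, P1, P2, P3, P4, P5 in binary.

P0: E(K, 0b0110) = 0b0010; 0b0111 ⊕ 0b0010 = 0b0101.
P1: E(K, 0b0111) = 0b0001; 0b1010 ⊕ 0b0001 = 0b1011.
P2: E(K, 0b1010) = 0b1110; 0b0011 ⊕ 0b1110 = 0b1101.
P3: E(K, 0b0011) = 0b0101; 0b1111 ⊕ 0b0101 = 0b1010.
P4: E(K, 0b1111) = 0b1001; 0b0110 ⊕ 0b1001 = 0b1111.
P5: E(K, 0b0110) = 0b0010; 0b1000 ⊕ 0b0010 = 0b1010.

P0 = 0b0101, P1 = 0b1011, P2 = 0b1101, P3 = 0b1010, P4 = 0b1111, P5 = 0b1010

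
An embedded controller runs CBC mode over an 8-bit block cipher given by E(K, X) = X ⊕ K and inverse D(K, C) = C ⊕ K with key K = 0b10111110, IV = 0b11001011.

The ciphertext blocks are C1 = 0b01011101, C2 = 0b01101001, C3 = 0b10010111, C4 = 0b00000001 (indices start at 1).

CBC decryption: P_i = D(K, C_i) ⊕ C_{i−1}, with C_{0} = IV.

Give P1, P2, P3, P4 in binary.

P1: D(K, 0b01011101) = 0b11100011; 0b11100011 ⊕ 0b11001011 = 0b00101000.
P2: D(K, 0b01101001) = 0b11010111; 0b11010111 ⊕ 0b01011101 = 0b10001010.
P3: D(K, 0b10010111) = 0b00101001; 0b00101001 ⊕ 0b01101001 = 0b01000000.
P4: D(K, 0b00000001) = 0b10111111; 0b10111111 ⊕ 0b10010111 = 0b00101000.

P1 = 0b00101000, P2 = 0b10001010, P3 = 0b01000000, P4 = 0b00101000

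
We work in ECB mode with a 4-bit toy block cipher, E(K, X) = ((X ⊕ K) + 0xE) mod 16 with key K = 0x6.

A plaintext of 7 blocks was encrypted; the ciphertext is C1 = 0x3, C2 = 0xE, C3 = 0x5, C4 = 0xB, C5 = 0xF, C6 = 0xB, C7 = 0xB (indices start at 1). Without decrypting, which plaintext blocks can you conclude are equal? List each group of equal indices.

ECB encrypts each block independently with the same key, so equal ciphertext blocks imply equal plaintext blocks.
C4 = C6 = C7 = 0xB, so P4 = P6 = P7.

P4 = P6 = P7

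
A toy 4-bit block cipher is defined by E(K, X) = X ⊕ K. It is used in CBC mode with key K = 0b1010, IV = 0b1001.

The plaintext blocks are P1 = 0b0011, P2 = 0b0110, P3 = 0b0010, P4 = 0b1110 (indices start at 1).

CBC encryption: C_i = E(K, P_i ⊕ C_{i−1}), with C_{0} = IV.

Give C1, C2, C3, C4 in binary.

C1 = 0b0000, C2 = 0b1100, C3 = 0b0100, C4 = 0b0000

C1: P1 ⊕ 0b1001 = 0b1010; E(K, 0b1010) = 0b0000.
C2: P2 ⊕ 0b0000 = 0b0110; E(K, 0b0110) = 0b1100.
C3: P3 ⊕ 0b1100 = 0b1110; E(K, 0b1110) = 0b0100.
C4: P4 ⊕ 0b0100 = 0b1010; E(K, 0b1010) = 0b0000.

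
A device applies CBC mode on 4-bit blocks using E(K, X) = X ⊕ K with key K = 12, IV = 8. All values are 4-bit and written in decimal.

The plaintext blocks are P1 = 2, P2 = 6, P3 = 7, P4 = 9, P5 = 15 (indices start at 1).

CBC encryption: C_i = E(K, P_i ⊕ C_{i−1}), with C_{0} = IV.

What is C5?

C5 = 1

C1: P1 ⊕ 8 = 10; E(K, 10) = 6.
C2: P2 ⊕ 6 = 0; E(K, 0) = 12.
C3: P3 ⊕ 12 = 11; E(K, 11) = 7.
C4: P4 ⊕ 7 = 14; E(K, 14) = 2.
C5: P5 ⊕ 2 = 13; E(K, 13) = 1.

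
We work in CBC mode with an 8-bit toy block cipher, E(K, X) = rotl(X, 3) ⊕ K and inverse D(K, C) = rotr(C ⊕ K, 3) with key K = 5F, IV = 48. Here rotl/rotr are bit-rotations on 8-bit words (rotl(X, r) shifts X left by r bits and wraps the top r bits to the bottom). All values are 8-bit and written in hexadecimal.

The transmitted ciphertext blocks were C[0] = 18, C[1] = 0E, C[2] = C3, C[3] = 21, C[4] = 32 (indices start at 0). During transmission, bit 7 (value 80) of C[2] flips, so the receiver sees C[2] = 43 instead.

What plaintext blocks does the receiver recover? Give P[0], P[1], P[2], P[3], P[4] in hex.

CBC decryption: P_i = D(K, C_i) ⊕ C_{i−1}, with C_{−1} = IV.
Only C[2] changed, to 43. In CBC, a change in C_i garbles P_i and flips the same bit in P_{i+1}. Decrypting the received ciphertext:
P[0]: D(K, 18) = E8; E8 ⊕ 48 = A0.
P[1]: D(K, 0E) = 2A; 2A ⊕ 18 = 32.
P[2]: D(K, 43) = 83; 83 ⊕ 0E = 8D.
P[3]: D(K, 21) = CF; CF ⊕ 43 = 8C.
P[4]: D(K, 32) = AD; AD ⊕ 21 = 8C.
Blocks that differ from the original plaintext: P[2], P[3].

P[0] = A0, P[1] = 32, P[2] = 8D, P[3] = 8C, P[4] = 8C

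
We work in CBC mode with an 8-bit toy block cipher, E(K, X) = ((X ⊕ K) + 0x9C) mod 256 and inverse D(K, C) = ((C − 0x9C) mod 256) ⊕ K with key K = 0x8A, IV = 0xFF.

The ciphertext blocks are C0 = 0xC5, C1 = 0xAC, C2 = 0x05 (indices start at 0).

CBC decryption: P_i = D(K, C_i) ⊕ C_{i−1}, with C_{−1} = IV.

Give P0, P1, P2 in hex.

P0: D(K, 0xC5) = 0xA3; 0xA3 ⊕ 0xFF = 0x5C.
P1: D(K, 0xAC) = 0x9A; 0x9A ⊕ 0xC5 = 0x5F.
P2: D(K, 0x05) = 0xE3; 0xE3 ⊕ 0xAC = 0x4F.

P0 = 0x5C, P1 = 0x5F, P2 = 0x4F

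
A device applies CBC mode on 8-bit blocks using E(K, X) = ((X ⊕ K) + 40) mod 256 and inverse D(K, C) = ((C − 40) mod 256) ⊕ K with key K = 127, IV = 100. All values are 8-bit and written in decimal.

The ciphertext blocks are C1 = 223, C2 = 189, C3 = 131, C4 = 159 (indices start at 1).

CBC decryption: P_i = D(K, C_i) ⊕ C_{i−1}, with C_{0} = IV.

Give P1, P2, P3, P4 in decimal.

P1 = 172, P2 = 53, P3 = 153, P4 = 139

P1: D(K, 223) = 200; 200 ⊕ 100 = 172.
P2: D(K, 189) = 234; 234 ⊕ 223 = 53.
P3: D(K, 131) = 36; 36 ⊕ 189 = 153.
P4: D(K, 159) = 8; 8 ⊕ 131 = 139.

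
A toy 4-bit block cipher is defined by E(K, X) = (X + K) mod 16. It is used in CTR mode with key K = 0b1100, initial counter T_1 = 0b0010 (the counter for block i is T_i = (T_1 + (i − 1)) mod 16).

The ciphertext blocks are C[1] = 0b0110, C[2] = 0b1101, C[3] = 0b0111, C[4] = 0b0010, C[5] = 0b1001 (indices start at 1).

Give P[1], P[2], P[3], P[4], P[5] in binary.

P[1] = 0b1000, P[2] = 0b0010, P[3] = 0b0111, P[4] = 0b0011, P[5] = 0b1011

CTR decryption: S_i = E(K, T_i) where T_i is the counter for block i; P_i = C_i ⊕ S_i.
P[1]: T = 0b0010, S = E(K, T) = 0b1110; 0b0110 ⊕ 0b1110 = 0b1000.
P[2]: T = 0b0011, S = E(K, T) = 0b1111; 0b1101 ⊕ 0b1111 = 0b0010.
P[3]: T = 0b0100, S = E(K, T) = 0b0000; 0b0111 ⊕ 0b0000 = 0b0111.
P[4]: T = 0b0101, S = E(K, T) = 0b0001; 0b0010 ⊕ 0b0001 = 0b0011.
P[5]: T = 0b0110, S = E(K, T) = 0b0010; 0b1001 ⊕ 0b0010 = 0b1011.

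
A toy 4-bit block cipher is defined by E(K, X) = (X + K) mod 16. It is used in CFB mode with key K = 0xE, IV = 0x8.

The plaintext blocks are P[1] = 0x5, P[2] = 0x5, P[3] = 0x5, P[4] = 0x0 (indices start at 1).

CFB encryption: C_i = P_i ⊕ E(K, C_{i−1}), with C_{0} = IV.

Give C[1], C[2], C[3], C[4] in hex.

C[1] = 0x3, C[2] = 0x4, C[3] = 0x7, C[4] = 0x5

C[1]: E(K, 0x8) = 0x6; 0x5 ⊕ 0x6 = 0x3.
C[2]: E(K, 0x3) = 0x1; 0x5 ⊕ 0x1 = 0x4.
C[3]: E(K, 0x4) = 0x2; 0x5 ⊕ 0x2 = 0x7.
C[4]: E(K, 0x7) = 0x5; 0x0 ⊕ 0x5 = 0x5.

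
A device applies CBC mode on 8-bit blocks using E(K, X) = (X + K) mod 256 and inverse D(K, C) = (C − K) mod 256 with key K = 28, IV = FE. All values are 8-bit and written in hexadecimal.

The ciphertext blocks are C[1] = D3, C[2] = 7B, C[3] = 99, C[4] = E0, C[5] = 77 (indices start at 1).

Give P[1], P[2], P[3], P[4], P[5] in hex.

P[1] = 55, P[2] = 80, P[3] = 0A, P[4] = 21, P[5] = AF

CBC decryption: P_i = D(K, C_i) ⊕ C_{i−1}, with C_{0} = IV.
P[1]: D(K, D3) = AB; AB ⊕ FE = 55.
P[2]: D(K, 7B) = 53; 53 ⊕ D3 = 80.
P[3]: D(K, 99) = 71; 71 ⊕ 7B = 0A.
P[4]: D(K, E0) = B8; B8 ⊕ 99 = 21.
P[5]: D(K, 77) = 4F; 4F ⊕ E0 = AF.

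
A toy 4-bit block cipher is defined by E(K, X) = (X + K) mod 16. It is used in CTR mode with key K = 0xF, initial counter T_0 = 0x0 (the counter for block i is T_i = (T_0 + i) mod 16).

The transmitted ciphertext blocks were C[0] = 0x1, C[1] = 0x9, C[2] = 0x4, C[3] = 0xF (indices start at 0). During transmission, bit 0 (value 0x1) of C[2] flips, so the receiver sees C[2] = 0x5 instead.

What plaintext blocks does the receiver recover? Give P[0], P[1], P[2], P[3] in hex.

P[0] = 0xE, P[1] = 0x9, P[2] = 0x4, P[3] = 0xD

CTR decryption: S_i = E(K, T_i) where T_i is the counter for block i; P_i = C_i ⊕ S_i.
Only C[2] changed, to 0x5. In CTR, a change in C_i flips the same bit in P_i only; the keystream is unaffected. Decrypting the received ciphertext:
P[0]: T = 0x0, S = E(K, T) = 0xF; 0x1 ⊕ 0xF = 0xE.
P[1]: T = 0x1, S = E(K, T) = 0x0; 0x9 ⊕ 0x0 = 0x9.
P[2]: T = 0x2, S = E(K, T) = 0x1; 0x5 ⊕ 0x1 = 0x4.
P[3]: T = 0x3, S = E(K, T) = 0x2; 0xF ⊕ 0x2 = 0xD.
Blocks that differ from the original plaintext: P[2].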